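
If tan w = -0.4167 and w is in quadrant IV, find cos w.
cos w = 0.9231 (using tan²w + 1 = sec²w)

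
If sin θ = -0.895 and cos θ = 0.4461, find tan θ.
tan θ = sin θ / cos θ = -2.006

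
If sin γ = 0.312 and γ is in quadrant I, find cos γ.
cos γ = 0.9501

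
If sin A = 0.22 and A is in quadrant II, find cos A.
cos A = -0.9755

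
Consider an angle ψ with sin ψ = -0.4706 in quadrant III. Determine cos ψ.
cos ψ = ±√(1 - sin²ψ) = -0.8823 (negative in QIII)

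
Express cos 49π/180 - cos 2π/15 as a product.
cos 49π/180 - cos 2π/15 = -2 sin(73π/360) sin(5π/72)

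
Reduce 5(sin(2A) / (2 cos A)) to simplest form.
5(sin(2A) / (2 cos A)) = 5(sin A) (using Double angle)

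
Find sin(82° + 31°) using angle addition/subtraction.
sin(82° + 31°) = sin 82° cos 31° + cos 82° sin 31° = 0.9205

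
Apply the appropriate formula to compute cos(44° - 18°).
cos(44° - 18°) = cos 44° cos 18° + sin 44° sin 18° = 0.8988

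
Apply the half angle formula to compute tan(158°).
tan(158°) = sin 316° / (1 + cos 316°) = -0.404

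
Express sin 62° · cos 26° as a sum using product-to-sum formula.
sin 62° cos 26° = (1/2)[sin(62°+26°) + sin(62°-26°)]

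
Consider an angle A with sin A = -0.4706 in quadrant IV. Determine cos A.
cos A = √(1 - sin²A) = 0.8823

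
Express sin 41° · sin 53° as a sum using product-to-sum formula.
sin 41° sin 53° = (1/2)[cos(41°-53°) - cos(41°+53°)]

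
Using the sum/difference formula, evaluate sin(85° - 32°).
sin(85° - 32°) = sin 85° cos 32° - cos 85° sin 32° = 0.7986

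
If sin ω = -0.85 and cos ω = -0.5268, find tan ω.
tan ω = sin ω / cos ω = 1.614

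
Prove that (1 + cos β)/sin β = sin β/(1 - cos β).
RHS = sin β(1 + cos β) / ((1 - cos β)(1 + cos β)) = sin β(1 + cos β) / (1 - cos²β) = sin β(1 + cos β) / sin²β = (1 + cos β)/sin β = LHS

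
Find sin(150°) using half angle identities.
sin(150°) = √((1 - cos 300°)/2) = 1/2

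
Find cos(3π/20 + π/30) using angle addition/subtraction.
cos(3π/20 + π/30) = cos 3π/20 cos π/30 - sin 3π/20 sin π/30 = 0.8387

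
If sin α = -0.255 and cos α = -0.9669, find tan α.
tan α = sin α / cos α = 0.2637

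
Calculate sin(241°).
sin(241°) = -0.8746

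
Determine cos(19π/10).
cos(19π/10) = 0.9511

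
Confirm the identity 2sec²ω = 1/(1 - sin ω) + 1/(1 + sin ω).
RHS = [(1 + sin ω) + (1 - sin ω)] / [(1 - sin ω)(1 + sin ω)] = 2/(1 - sin²ω) = 2/cos²ω = 2sec²ω = LHS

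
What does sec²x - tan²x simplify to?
sec²x - tan²x = 1 (using Pythagorean identity)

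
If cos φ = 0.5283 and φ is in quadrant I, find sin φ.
sin φ = 0.8491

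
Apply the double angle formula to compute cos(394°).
cos(394°) = cos²197° - sin²197° = 0.829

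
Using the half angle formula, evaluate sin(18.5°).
sin(18.5°) = √((1 - cos 37°)/2) = 0.3173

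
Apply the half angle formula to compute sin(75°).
sin(75°) = √((1 - cos 150°)/2) = (√6+√2)/4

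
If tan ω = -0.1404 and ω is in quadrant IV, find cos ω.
cos ω = 0.9903 (using tan²ω + 1 = sec²ω)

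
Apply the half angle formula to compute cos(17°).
cos(17°) = √((1 + cos 34°)/2) = 0.9563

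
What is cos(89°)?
cos(89°) = 0.01745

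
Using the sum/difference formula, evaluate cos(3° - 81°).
cos(3° - 81°) = cos 3° cos 81° + sin 3° sin 81° = 0.2079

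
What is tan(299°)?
tan(299°) = -1.804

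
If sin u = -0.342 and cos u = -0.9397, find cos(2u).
cos(2u) = cos²u - sin²u = 0.7661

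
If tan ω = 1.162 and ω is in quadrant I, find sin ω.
sin ω = 0.758 (using tan²ω + 1 = sec²ω)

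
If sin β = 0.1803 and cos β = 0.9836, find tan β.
tan β = sin β / cos β = 0.1833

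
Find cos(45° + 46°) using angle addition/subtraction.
cos(45° + 46°) = cos 45° cos 46° - sin 45° sin 46° = -0.01745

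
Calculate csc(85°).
csc(85°) = 1.004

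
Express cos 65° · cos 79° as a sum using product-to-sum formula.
cos 65° cos 79° = (1/2)[cos(65°-79°) + cos(65°+79°)]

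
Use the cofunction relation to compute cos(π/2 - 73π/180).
cos(π/2 - 73π/180) = sin(73π/180) = 0.9563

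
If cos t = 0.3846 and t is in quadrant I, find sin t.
sin t = 0.9231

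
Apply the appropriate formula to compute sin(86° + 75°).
sin(86° + 75°) = sin 86° cos 75° + cos 86° sin 75° = 0.3256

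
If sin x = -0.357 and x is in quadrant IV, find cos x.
cos x = 0.9341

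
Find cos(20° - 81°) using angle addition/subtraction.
cos(20° - 81°) = cos 20° cos 81° + sin 20° sin 81° = 0.4848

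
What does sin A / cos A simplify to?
sin A / cos A = tan A (using Quotient identity)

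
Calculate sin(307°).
sin(307°) = -0.7986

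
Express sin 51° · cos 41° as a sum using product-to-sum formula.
sin 51° cos 41° = (1/2)[sin(51°+41°) + sin(51°-41°)]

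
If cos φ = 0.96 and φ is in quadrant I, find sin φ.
sin φ = 0.28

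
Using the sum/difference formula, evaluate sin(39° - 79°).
sin(39° - 79°) = sin 39° cos 79° - cos 39° sin 79° = -0.6428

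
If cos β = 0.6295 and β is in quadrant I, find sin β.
sin β = 0.777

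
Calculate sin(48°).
sin(48°) = 0.7431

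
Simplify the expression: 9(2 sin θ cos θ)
9(2 sin θ cos θ) = 9(sin(2θ)) (using Double angle)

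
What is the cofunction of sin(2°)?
sin(2°) = cos(90° - 2°) = cos(88°)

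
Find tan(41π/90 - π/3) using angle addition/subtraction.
tan(41π/90 - π/3) = (tan 41π/90 - tan π/3)/(1 + tan 41π/90 tan π/3) = 0.404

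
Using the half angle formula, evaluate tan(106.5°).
tan(106.5°) = sin 213° / (1 + cos 213°) = -3.376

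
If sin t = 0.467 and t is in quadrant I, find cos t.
cos t = 0.8843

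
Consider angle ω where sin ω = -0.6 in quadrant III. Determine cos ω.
cos ω = ±√(1 - sin²ω) = -0.8 (negative in QIII)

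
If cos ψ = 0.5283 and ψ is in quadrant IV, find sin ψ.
sin ψ = -0.8491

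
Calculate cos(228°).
cos(228°) = -0.6691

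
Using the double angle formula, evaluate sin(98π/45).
sin(98π/45) = 2 sin 49π/45 cos 49π/45 = 0.5299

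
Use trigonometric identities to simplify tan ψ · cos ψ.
tan ψ · cos ψ = sin ψ (using Quotient identity)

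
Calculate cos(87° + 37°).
cos(87° + 37°) = cos 87° cos 37° - sin 87° sin 37° = -0.5592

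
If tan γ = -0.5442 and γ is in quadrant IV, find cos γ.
cos γ = 0.8784 (using tan²γ + 1 = sec²γ)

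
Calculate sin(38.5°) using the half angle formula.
sin(38.5°) = √((1 - cos 77°)/2) = 0.6225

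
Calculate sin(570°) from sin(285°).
sin(570°) = 2 sin 285° cos 285° = -1/2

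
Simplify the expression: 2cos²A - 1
2cos²A - 1 = cos(2A) (using Double angle)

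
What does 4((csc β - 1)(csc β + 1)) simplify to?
4((csc β - 1)(csc β + 1)) = 4(cot²β) (using Diff. of squares)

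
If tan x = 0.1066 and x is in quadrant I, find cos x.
cos x = 0.9944 (using tan²x + 1 = sec²x)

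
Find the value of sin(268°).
sin(268°) = -0.9994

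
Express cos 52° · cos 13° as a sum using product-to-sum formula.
cos 52° cos 13° = (1/2)[cos(52°-13°) + cos(52°+13°)]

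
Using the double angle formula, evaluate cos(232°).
cos(232°) = cos²116° - sin²116° = -0.6157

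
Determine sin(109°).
sin(109°) = 0.9455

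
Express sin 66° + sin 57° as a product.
sin 66° + sin 57° = 2 sin(61.5°) cos(4.5°)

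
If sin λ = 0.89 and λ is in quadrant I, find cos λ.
cos λ = 0.456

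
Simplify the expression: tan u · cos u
tan u · cos u = sin u (using Quotient identity)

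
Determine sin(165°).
sin(165°) = (√6-√2)/4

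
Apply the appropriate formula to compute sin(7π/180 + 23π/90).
sin(7π/180 + 23π/90) = sin 7π/180 cos 23π/90 + cos 7π/180 sin 23π/90 = 0.7986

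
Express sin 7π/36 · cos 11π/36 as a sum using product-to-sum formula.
sin 7π/36 cos 11π/36 = (1/2)[sin(7π/36+11π/36) + sin(7π/36-11π/36)]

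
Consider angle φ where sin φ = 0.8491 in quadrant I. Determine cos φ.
cos φ = √(1 - sin²φ) = 0.5282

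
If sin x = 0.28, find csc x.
csc x = 1/sin x = 3.571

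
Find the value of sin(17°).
sin(17°) = 0.2924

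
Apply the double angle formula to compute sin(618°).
sin(618°) = 2 sin 309° cos 309° = -0.9781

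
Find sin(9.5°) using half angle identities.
sin(9.5°) = √((1 - cos 19°)/2) = 0.165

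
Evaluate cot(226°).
cot(226°) = 0.9657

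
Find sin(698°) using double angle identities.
sin(698°) = 2 sin 349° cos 349° = -0.3746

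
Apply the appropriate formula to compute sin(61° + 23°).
sin(61° + 23°) = sin 61° cos 23° + cos 61° sin 23° = 0.9945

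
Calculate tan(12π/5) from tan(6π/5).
tan(12π/5) = 2 tan 6π/5 / (1 - tan²6π/5) = 3.078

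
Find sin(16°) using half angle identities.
sin(16°) = √((1 - cos 32°)/2) = 0.2756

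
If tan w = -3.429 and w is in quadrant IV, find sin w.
sin w = -0.96 (using tan²w + 1 = sec²w)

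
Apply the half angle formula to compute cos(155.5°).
cos(155.5°) = -√((1 + cos 311°)/2) = -0.91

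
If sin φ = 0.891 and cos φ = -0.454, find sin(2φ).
sin(2φ) = 2 sin φ cos φ = -0.809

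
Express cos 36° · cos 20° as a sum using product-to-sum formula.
cos 36° cos 20° = (1/2)[cos(36°-20°) + cos(36°+20°)]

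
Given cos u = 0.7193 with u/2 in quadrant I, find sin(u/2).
sin(u/2) = ±√((1 - cos u)/2); positive since u/2 ∈ QI, so sin(u/2) = 0.3746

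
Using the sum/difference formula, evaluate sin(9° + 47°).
sin(9° + 47°) = sin 9° cos 47° + cos 9° sin 47° = 0.829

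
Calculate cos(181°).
cos(181°) = -0.9998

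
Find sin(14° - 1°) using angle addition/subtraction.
sin(14° - 1°) = sin 14° cos 1° - cos 14° sin 1° = 0.225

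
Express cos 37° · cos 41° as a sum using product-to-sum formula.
cos 37° cos 41° = (1/2)[cos(37°-41°) + cos(37°+41°)]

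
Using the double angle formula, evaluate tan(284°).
tan(284°) = 2 tan 142° / (1 - tan²142°) = -4.011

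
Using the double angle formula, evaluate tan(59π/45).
tan(59π/45) = 2 tan 59π/90 / (1 - tan²59π/90) = 1.483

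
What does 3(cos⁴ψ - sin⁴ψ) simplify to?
3(cos⁴ψ - sin⁴ψ) = 3(cos(2ψ)) (using Factoring + double angle)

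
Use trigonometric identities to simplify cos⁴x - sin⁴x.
cos⁴x - sin⁴x = cos(2x) (using Factoring + double angle)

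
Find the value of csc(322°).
csc(322°) = -1.624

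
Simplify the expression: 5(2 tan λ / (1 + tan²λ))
5(2 tan λ / (1 + tan²λ)) = 5(sin(2λ)) (using Double angle)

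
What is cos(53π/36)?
cos(53π/36) = -0.08716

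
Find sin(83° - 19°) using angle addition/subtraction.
sin(83° - 19°) = sin 83° cos 19° - cos 83° sin 19° = 0.8988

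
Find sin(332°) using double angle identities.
sin(332°) = 2 sin 166° cos 166° = -0.4695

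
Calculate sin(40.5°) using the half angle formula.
sin(40.5°) = √((1 - cos 81°)/2) = 0.6494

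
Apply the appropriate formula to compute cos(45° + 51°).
cos(45° + 51°) = cos 45° cos 51° - sin 45° sin 51° = -0.1045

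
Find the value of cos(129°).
cos(129°) = -0.6293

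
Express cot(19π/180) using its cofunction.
cot(19π/180) = tan(π/2 - 19π/180) = tan(71π/180)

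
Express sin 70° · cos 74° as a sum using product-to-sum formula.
sin 70° cos 74° = (1/2)[sin(70°+74°) + sin(70°-74°)]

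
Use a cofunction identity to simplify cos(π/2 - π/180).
cos(π/2 - π/180) = sin(π/180)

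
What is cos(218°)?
cos(218°) = -0.788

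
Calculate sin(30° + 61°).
sin(30° + 61°) = sin 30° cos 61° + cos 30° sin 61° = 0.9998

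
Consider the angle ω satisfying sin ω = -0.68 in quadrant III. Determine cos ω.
cos ω = ±√(1 - sin²ω) = -0.7332 (negative in QIII)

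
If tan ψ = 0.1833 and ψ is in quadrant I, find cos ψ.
cos ψ = 0.9836 (using tan²ψ + 1 = sec²ψ)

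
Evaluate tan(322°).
tan(322°) = -0.7813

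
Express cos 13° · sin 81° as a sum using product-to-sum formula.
cos 13° sin 81° = (1/2)[sin(13°+81°) - sin(13°-81°)]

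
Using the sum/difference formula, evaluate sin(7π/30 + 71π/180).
sin(7π/30 + 71π/180) = sin 7π/30 cos 71π/180 + cos 7π/30 sin 71π/180 = 0.9205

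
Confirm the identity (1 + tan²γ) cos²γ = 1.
LHS = sec²γ · cos²γ = (1/cos²γ) · cos²γ = 1 = RHS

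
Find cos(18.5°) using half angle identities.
cos(18.5°) = √((1 + cos 37°)/2) = 0.9483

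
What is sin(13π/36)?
sin(13π/36) = 0.9063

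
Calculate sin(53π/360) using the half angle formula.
sin(53π/360) = √((1 - cos 53π/180)/2) = 0.4462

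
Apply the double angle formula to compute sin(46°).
sin(46°) = 2 sin 23° cos 23° = 0.7193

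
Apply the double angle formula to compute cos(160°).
cos(160°) = cos²80° - sin²80° = -0.9397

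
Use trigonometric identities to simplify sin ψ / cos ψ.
sin ψ / cos ψ = tan ψ (using Quotient identity)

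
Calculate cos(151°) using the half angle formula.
cos(151°) = -√((1 + cos 302°)/2) = -0.8746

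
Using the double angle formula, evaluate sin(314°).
sin(314°) = 2 sin 157° cos 157° = -0.7193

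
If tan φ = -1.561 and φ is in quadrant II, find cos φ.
cos φ = -0.5394 (using tan²φ + 1 = sec²φ)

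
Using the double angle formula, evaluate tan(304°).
tan(304°) = 2 tan 152° / (1 - tan²152°) = -1.483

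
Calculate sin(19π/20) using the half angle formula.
sin(19π/20) = √((1 - cos 19π/10)/2) = 0.1564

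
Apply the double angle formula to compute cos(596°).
cos(596°) = cos²298° - sin²298° = -0.5592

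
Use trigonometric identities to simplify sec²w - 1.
sec²w - 1 = tan²w (using Pythagorean identity)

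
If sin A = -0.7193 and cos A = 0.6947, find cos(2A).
cos(2A) = cos²A - sin²A = -0.03478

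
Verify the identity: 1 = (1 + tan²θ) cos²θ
RHS = sec²θ · cos²θ = (1/cos²θ) · cos²θ = 1 = LHS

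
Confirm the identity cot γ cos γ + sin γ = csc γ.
LHS = cos²γ/sin γ + sin γ = (cos²γ + sin²γ)/sin γ = 1/sin γ = csc γ = RHS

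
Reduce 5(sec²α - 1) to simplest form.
5(sec²α - 1) = 5(tan²α) (using Pythagorean identity)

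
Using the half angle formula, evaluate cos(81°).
cos(81°) = √((1 + cos 162°)/2) = 0.1564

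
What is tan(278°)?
tan(278°) = -7.115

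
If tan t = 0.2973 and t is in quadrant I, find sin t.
sin t = 0.285 (using tan²t + 1 = sec²t)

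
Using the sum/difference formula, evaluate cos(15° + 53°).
cos(15° + 53°) = cos 15° cos 53° - sin 15° sin 53° = 0.3746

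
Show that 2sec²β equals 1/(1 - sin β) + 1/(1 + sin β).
RHS = [(1 + sin β) + (1 - sin β)] / [(1 - sin β)(1 + sin β)] = 2/(1 - sin²β) = 2/cos²β = 2sec²β = LHS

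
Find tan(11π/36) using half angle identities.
tan(11π/36) = sin 11π/18 / (1 + cos 11π/18) = 1.428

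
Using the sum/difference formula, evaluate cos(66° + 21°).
cos(66° + 21°) = cos 66° cos 21° - sin 66° sin 21° = 0.05234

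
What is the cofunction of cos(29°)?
cos(29°) = sin(90° - 29°) = sin(61°)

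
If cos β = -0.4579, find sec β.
sec β = 1/cos β = -2.184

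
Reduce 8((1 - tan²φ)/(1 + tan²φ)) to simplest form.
8((1 - tan²φ)/(1 + tan²φ)) = 8(cos(2φ)) (using Double angle)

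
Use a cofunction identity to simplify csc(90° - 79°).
csc(90° - 79°) = sec(79°)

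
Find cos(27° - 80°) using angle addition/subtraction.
cos(27° - 80°) = cos 27° cos 80° + sin 27° sin 80° = 0.6018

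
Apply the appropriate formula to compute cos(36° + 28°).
cos(36° + 28°) = cos 36° cos 28° - sin 36° sin 28° = 0.4384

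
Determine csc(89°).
csc(89°) = 1.0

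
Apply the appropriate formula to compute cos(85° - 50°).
cos(85° - 50°) = cos 85° cos 50° + sin 85° sin 50° = 0.8192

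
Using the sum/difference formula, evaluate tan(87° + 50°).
tan(87° + 50°) = (tan 87° + tan 50°)/(1 - tan 87° tan 50°) = -0.9325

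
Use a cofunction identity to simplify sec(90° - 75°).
sec(90° - 75°) = csc(75°)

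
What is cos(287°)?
cos(287°) = 0.2924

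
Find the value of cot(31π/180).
cot(31π/180) = 1.664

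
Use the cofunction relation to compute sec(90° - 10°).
sec(90° - 10°) = csc(10°) = 5.759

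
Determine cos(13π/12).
cos(13π/12) = -(√6+√2)/4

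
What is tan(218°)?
tan(218°) = 0.7813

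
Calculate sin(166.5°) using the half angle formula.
sin(166.5°) = √((1 - cos 333°)/2) = 0.2334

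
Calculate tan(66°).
tan(66°) = 2.246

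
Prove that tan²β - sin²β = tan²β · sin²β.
LHS = sin²β/cos²β - sin²β = sin²β(1/cos²β - 1) = sin²β · (1 - cos²β)/cos²β = sin²β · sin²β/cos²β = sin²β · tan²β = RHS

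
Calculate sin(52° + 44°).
sin(52° + 44°) = sin 52° cos 44° + cos 52° sin 44° = 0.9945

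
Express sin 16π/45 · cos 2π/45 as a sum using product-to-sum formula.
sin 16π/45 cos 2π/45 = (1/2)[sin(16π/45+2π/45) + sin(16π/45-2π/45)]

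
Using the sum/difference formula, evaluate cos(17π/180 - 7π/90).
cos(17π/180 - 7π/90) = cos 17π/180 cos 7π/90 + sin 17π/180 sin 7π/90 = 0.9986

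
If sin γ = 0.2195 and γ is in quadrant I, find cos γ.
cos γ = 0.9756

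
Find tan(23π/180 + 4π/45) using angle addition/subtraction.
tan(23π/180 + 4π/45) = (tan 23π/180 + tan 4π/45)/(1 - tan 23π/180 tan 4π/45) = 0.8098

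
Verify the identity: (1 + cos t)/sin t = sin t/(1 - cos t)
RHS = sin t(1 + cos t) / ((1 - cos t)(1 + cos t)) = sin t(1 + cos t) / (1 - cos²t) = sin t(1 + cos t) / sin²t = (1 + cos t)/sin t = LHS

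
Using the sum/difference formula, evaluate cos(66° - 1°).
cos(66° - 1°) = cos 66° cos 1° + sin 66° sin 1° = 0.4226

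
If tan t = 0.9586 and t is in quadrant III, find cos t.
cos t = -0.7219 (using tan²t + 1 = sec²t)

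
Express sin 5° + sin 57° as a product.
sin 5° + sin 57° = 2 sin(31°) cos(-26°)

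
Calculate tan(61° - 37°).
tan(61° - 37°) = (tan 61° - tan 37°)/(1 + tan 61° tan 37°) = 0.4452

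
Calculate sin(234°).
sin(234°) = -0.809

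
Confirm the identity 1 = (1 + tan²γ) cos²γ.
RHS = sec²γ · cos²γ = (1/cos²γ) · cos²γ = 1 = LHS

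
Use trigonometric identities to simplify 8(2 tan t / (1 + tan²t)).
8(2 tan t / (1 + tan²t)) = 8(sin(2t)) (using Double angle)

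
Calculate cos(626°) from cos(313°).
cos(626°) = cos²313° - sin²313° = -0.06976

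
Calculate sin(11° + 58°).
sin(11° + 58°) = sin 11° cos 58° + cos 11° sin 58° = 0.9336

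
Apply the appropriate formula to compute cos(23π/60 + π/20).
cos(23π/60 + π/20) = cos 23π/60 cos π/20 - sin 23π/60 sin π/20 = 0.2079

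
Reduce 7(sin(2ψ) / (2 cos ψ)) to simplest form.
7(sin(2ψ) / (2 cos ψ)) = 7(sin ψ) (using Double angle)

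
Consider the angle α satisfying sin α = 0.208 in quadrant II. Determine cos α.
cos α = ±√(1 - sin²α) = -0.9781 (negative in QII)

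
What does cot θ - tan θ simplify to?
cot θ - tan θ = 2 cot(2θ) (using Double angle)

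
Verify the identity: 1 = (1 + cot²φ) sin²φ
RHS = csc²φ · sin²φ = (1/sin²φ) · sin²φ = 1 = LHS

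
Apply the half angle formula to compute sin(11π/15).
sin(11π/15) = √((1 - cos 22π/15)/2) = 0.7431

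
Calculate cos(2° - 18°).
cos(2° - 18°) = cos 2° cos 18° + sin 2° sin 18° = 0.9613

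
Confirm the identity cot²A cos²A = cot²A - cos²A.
RHS = cos²A/sin²A - cos²A = cos²A(1/sin²A - 1) = cos²A · (1 - sin²A)/sin²A = cos²A · cos²A/sin²A = cos²A · cot²A = LHS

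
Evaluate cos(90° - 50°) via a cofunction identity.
cos(90° - 50°) = sin(50°) = 0.766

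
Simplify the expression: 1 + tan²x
1 + tan²x = sec²x (using Pythagorean identity)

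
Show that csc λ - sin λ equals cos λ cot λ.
LHS = 1/sin λ - sin λ = (1 - sin²λ)/sin λ = cos²λ/sin λ = cos λ · (cos λ/sin λ) = cos λ cot λ = RHS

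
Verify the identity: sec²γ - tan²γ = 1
LHS = 1/cos²γ - sin²γ/cos²γ = (1 - sin²γ)/cos²γ = cos²γ/cos²γ = 1 = RHS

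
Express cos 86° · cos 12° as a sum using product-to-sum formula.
cos 86° cos 12° = (1/2)[cos(86°-12°) + cos(86°+12°)]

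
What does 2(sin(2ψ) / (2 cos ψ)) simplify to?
2(sin(2ψ) / (2 cos ψ)) = 2(sin ψ) (using Double angle)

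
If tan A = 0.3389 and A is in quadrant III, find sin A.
sin A = -0.321 (using tan²A + 1 = sec²A)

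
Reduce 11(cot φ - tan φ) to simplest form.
11(cot φ - tan φ) = 11(2 cot(2φ)) (using Double angle)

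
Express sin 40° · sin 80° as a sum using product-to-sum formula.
sin 40° sin 80° = (1/2)[cos(40°-80°) - cos(40°+80°)]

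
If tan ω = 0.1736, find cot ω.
cot ω = 1/tan ω = 5.76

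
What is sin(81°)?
sin(81°) = 0.9877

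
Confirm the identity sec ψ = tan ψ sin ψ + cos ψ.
RHS = sin²ψ/cos ψ + cos ψ = (sin²ψ + cos²ψ)/cos ψ = 1/cos ψ = sec ψ = LHS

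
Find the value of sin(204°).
sin(204°) = -0.4067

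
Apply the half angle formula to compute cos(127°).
cos(127°) = -√((1 + cos 254°)/2) = -0.6018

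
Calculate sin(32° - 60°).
sin(32° - 60°) = sin 32° cos 60° - cos 32° sin 60° = -0.4695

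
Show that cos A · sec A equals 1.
LHS = cos A · (1/cos A) = 1 = RHS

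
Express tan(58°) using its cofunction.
tan(58°) = cot(90° - 58°) = cot(32°)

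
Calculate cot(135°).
cot(135°) = -1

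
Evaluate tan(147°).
tan(147°) = -0.6494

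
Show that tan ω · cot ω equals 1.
LHS = (sin ω/cos ω) · (cos ω/sin ω) = 1 = RHS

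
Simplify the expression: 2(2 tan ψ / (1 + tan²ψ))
2(2 tan ψ / (1 + tan²ψ)) = 2(sin(2ψ)) (using Double angle)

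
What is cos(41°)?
cos(41°) = 0.7547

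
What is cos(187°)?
cos(187°) = -0.9925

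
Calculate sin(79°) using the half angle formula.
sin(79°) = √((1 - cos 158°)/2) = 0.9816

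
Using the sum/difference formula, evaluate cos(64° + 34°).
cos(64° + 34°) = cos 64° cos 34° - sin 64° sin 34° = -0.1392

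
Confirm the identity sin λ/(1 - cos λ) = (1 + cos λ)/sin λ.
LHS = sin λ(1 + cos λ) / ((1 - cos λ)(1 + cos λ)) = sin λ(1 + cos λ) / (1 - cos²λ) = sin λ(1 + cos λ) / sin²λ = (1 + cos λ)/sin λ = RHS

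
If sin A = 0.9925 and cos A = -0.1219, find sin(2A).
sin(2A) = 2 sin A cos A = -0.242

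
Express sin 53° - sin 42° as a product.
sin 53° - sin 42° = 2 cos(47.5°) sin(5.5°)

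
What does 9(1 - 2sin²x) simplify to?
9(1 - 2sin²x) = 9(cos(2x)) (using Double angle)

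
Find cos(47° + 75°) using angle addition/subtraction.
cos(47° + 75°) = cos 47° cos 75° - sin 47° sin 75° = -0.5299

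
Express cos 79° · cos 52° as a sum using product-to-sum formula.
cos 79° cos 52° = (1/2)[cos(79°-52°) + cos(79°+52°)]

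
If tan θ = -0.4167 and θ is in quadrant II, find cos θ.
cos θ = -0.9231 (using tan²θ + 1 = sec²θ)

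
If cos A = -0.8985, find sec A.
sec A = 1/cos A = -1.113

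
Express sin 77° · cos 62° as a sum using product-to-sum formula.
sin 77° cos 62° = (1/2)[sin(77°+62°) + sin(77°-62°)]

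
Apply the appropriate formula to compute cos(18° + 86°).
cos(18° + 86°) = cos 18° cos 86° - sin 18° sin 86° = -0.2419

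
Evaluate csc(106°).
csc(106°) = 1.04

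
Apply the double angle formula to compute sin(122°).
sin(122°) = 2 sin 61° cos 61° = 0.848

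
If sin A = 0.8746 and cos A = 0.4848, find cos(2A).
cos(2A) = cos²A - sin²A = -0.5299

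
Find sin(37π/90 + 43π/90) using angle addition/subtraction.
sin(37π/90 + 43π/90) = sin 37π/90 cos 43π/90 + cos 37π/90 sin 43π/90 = 0.342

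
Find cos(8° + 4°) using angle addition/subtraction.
cos(8° + 4°) = cos 8° cos 4° - sin 8° sin 4° = 0.9781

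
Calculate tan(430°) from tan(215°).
tan(430°) = 2 tan 215° / (1 - tan²215°) = 2.747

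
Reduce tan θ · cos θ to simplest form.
tan θ · cos θ = sin θ (using Quotient identity)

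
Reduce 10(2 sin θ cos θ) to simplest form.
10(2 sin θ cos θ) = 10(sin(2θ)) (using Double angle)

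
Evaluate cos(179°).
cos(179°) = -0.9998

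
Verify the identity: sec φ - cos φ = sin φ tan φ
LHS = 1/cos φ - cos φ = (1 - cos²φ)/cos φ = sin²φ/cos φ = sin φ · (sin φ/cos φ) = sin φ tan φ = RHS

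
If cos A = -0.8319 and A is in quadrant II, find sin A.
sin A = 0.5549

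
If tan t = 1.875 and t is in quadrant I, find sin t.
sin t = 0.8824 (using tan²t + 1 = sec²t)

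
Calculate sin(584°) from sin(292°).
sin(584°) = 2 sin 292° cos 292° = -0.6947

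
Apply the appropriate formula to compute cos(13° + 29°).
cos(13° + 29°) = cos 13° cos 29° - sin 13° sin 29° = 0.7431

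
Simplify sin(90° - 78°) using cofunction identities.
sin(90° - 78°) = cos(78°)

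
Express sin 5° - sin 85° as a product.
sin 5° - sin 85° = 2 cos(45°) sin(-40°)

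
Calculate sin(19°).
sin(19°) = 0.3256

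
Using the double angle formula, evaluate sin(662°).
sin(662°) = 2 sin 331° cos 331° = -0.848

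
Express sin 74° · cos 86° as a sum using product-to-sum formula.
sin 74° cos 86° = (1/2)[sin(74°+86°) + sin(74°-86°)]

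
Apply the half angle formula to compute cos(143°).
cos(143°) = -√((1 + cos 286°)/2) = -0.7986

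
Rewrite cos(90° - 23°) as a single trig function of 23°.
cos(90° - 23°) = sin(23°)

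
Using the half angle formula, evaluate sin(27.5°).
sin(27.5°) = √((1 - cos 55°)/2) = 0.4617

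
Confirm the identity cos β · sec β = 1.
LHS = cos β · (1/cos β) = 1 = RHS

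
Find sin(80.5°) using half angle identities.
sin(80.5°) = √((1 - cos 161°)/2) = 0.9863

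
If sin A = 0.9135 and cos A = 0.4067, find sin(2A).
sin(2A) = 2 sin A cos A = 0.743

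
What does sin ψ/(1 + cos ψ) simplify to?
sin ψ/(1 + cos ψ) = tan(ψ/2) (using Half angle)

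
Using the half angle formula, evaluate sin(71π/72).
sin(71π/72) = √((1 - cos 71π/36)/2) = 0.04362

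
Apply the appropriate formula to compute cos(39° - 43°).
cos(39° - 43°) = cos 39° cos 43° + sin 39° sin 43° = 0.9976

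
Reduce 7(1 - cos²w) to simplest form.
7(1 - cos²w) = 7(sin²w) (using Pythagorean identity)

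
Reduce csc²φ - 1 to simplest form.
csc²φ - 1 = cot²φ (using Pythagorean identity)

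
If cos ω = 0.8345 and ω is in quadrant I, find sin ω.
sin ω = 0.551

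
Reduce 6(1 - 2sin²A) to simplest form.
6(1 - 2sin²A) = 6(cos(2A)) (using Double angle)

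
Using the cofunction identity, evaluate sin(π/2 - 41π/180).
sin(π/2 - 41π/180) = cos(41π/180) = 0.7547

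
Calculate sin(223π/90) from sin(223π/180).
sin(223π/90) = 2 sin 223π/180 cos 223π/180 = 0.9976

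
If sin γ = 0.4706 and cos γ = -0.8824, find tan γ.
tan γ = sin γ / cos γ = -0.5333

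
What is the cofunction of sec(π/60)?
sec(π/60) = csc(π/2 - π/60) = csc(29π/60)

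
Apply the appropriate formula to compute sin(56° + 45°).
sin(56° + 45°) = sin 56° cos 45° + cos 56° sin 45° = 0.9816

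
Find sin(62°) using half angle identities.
sin(62°) = √((1 - cos 124°)/2) = 0.8829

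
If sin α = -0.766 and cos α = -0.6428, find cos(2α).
cos(2α) = cos²α - sin²α = -0.1736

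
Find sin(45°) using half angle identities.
sin(45°) = √((1 - cos 90°)/2) = √2/2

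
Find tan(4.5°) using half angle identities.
tan(4.5°) = sin 9° / (1 + cos 9°) = 0.0787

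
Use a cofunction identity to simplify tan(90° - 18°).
tan(90° - 18°) = cot(18°)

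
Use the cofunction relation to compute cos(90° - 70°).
cos(90° - 70°) = sin(70°) = 0.9397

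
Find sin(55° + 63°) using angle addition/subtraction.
sin(55° + 63°) = sin 55° cos 63° + cos 55° sin 63° = 0.8829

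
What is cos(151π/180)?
cos(151π/180) = -0.8746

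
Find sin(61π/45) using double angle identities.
sin(61π/45) = 2 sin 61π/90 cos 61π/90 = -0.8988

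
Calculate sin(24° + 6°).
sin(24° + 6°) = sin 24° cos 6° + cos 24° sin 6° = 1/2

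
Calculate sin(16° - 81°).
sin(16° - 81°) = sin 16° cos 81° - cos 16° sin 81° = -0.9063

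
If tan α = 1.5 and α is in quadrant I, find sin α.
sin α = 0.8321 (using tan²α + 1 = sec²α)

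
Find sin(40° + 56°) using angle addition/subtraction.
sin(40° + 56°) = sin 40° cos 56° + cos 40° sin 56° = 0.9945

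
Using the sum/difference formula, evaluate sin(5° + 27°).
sin(5° + 27°) = sin 5° cos 27° + cos 5° sin 27° = 0.5299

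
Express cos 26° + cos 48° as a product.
cos 26° + cos 48° = 2 cos(37°) cos(-11°)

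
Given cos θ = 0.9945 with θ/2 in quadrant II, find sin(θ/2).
sin(θ/2) = ±√((1 - cos θ)/2); positive since θ/2 ∈ QII, so sin(θ/2) = 0.05244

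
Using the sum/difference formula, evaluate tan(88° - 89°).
tan(88° - 89°) = (tan 88° - tan 89°)/(1 + tan 88° tan 89°) = -0.01746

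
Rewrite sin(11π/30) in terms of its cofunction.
sin(11π/30) = cos(π/2 - 11π/30) = cos(2π/15)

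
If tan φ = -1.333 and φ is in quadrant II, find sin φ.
sin φ = 0.7999 (using tan²φ + 1 = sec²φ)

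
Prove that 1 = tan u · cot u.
RHS = (sin u/cos u) · (cos u/sin u) = 1 = LHS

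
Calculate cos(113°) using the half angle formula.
cos(113°) = -√((1 + cos 226°)/2) = -0.3907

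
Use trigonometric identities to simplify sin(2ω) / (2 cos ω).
sin(2ω) / (2 cos ω) = sin ω (using Double angle)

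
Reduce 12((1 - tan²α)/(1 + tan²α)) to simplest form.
12((1 - tan²α)/(1 + tan²α)) = 12(cos(2α)) (using Double angle)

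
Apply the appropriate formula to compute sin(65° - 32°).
sin(65° - 32°) = sin 65° cos 32° - cos 65° sin 32° = 0.5446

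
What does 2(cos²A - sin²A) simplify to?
2(cos²A - sin²A) = 2(cos(2A)) (using Double angle)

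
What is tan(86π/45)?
tan(86π/45) = -0.2867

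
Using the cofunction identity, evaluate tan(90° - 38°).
tan(90° - 38°) = cot(38°) = 1.28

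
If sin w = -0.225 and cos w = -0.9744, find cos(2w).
cos(2w) = cos²w - sin²w = 0.8988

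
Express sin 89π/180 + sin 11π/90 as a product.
sin 89π/180 + sin 11π/90 = 2 sin(37π/120) cos(67π/360)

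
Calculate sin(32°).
sin(32°) = 0.5299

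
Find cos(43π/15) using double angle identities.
cos(43π/15) = cos²43π/30 - sin²43π/30 = -0.9135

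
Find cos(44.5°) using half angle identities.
cos(44.5°) = √((1 + cos 89°)/2) = 0.7133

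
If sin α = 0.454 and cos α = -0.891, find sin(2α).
sin(2α) = 2 sin α cos α = -0.809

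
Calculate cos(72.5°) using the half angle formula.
cos(72.5°) = √((1 + cos 145°)/2) = 0.3007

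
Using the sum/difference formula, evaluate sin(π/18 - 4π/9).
sin(π/18 - 4π/9) = sin π/18 cos 4π/9 - cos π/18 sin 4π/9 = -0.9397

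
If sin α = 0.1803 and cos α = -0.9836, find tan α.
tan α = sin α / cos α = -0.1833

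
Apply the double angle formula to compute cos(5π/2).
cos(5π/2) = 1 - 2sin²5π/4 = 0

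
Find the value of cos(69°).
cos(69°) = 0.3584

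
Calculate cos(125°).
cos(125°) = -0.5736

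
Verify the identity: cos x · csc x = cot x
LHS = cos x · (1/sin x) = cos x/sin x = cot x = RHS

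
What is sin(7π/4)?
sin(7π/4) = -√2/2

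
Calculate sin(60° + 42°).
sin(60° + 42°) = sin 60° cos 42° + cos 60° sin 42° = 0.9781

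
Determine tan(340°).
tan(340°) = -0.364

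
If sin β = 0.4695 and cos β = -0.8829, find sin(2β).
sin(2β) = 2 sin β cos β = -0.829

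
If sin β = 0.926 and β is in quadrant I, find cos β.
cos β = 0.3775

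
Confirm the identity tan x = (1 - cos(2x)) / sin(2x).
RHS = 2sin²x / (2 sin x cos x) = sin x/cos x = tan x = LHS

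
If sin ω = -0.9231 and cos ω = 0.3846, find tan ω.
tan ω = sin ω / cos ω = -2.4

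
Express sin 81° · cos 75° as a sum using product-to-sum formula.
sin 81° cos 75° = (1/2)[sin(81°+75°) + sin(81°-75°)]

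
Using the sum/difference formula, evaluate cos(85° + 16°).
cos(85° + 16°) = cos 85° cos 16° - sin 85° sin 16° = -0.1908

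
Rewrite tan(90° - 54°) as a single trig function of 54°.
tan(90° - 54°) = cot(54°)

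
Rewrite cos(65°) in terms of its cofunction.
cos(65°) = sin(90° - 65°) = sin(25°)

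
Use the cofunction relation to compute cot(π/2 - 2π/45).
cot(π/2 - 2π/45) = tan(2π/45) = 0.1405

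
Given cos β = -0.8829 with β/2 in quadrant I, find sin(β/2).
sin(β/2) = ±√((1 - cos β)/2); positive since β/2 ∈ QI, so sin(β/2) = 0.9703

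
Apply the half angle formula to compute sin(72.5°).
sin(72.5°) = √((1 - cos 145°)/2) = 0.9537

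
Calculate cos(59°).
cos(59°) = 0.515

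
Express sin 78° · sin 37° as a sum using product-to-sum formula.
sin 78° sin 37° = (1/2)[cos(78°-37°) - cos(78°+37°)]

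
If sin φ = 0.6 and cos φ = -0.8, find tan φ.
tan φ = sin φ / cos φ = -0.75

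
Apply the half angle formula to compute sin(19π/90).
sin(19π/90) = √((1 - cos 19π/45)/2) = 0.6157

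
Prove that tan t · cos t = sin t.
LHS = (sin t/cos t) · cos t = sin t = RHS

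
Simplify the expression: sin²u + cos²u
sin²u + cos²u = 1 (using Pythagorean identity)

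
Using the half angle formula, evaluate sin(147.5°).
sin(147.5°) = √((1 - cos 295°)/2) = 0.5373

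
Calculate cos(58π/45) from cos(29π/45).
cos(58π/45) = cos²29π/45 - sin²29π/45 = -0.6157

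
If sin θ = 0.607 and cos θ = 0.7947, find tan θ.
tan θ = sin θ / cos θ = 0.7638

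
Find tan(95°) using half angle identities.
tan(95°) = sin 190° / (1 + cos 190°) = -11.43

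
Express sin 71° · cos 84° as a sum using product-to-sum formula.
sin 71° cos 84° = (1/2)[sin(71°+84°) + sin(71°-84°)]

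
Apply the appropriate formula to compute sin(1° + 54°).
sin(1° + 54°) = sin 1° cos 54° + cos 1° sin 54° = 0.8192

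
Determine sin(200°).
sin(200°) = -0.342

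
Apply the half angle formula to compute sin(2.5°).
sin(2.5°) = √((1 - cos 5°)/2) = 0.04362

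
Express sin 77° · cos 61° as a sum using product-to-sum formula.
sin 77° cos 61° = (1/2)[sin(77°+61°) + sin(77°-61°)]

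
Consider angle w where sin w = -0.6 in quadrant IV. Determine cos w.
cos w = √(1 - sin²w) = 0.8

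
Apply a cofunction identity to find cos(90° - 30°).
cos(90° - 30°) = sin(30°) = 1/2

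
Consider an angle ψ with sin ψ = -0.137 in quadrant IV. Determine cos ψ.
cos ψ = √(1 - sin²ψ) = 0.9906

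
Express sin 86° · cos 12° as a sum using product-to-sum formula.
sin 86° cos 12° = (1/2)[sin(86°+12°) + sin(86°-12°)]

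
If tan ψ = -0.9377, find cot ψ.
cot ψ = 1/tan ψ = -1.066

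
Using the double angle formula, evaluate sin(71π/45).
sin(71π/45) = 2 sin 71π/90 cos 71π/90 = -0.9703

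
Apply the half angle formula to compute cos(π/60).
cos(π/60) = √((1 + cos π/30)/2) = 0.9986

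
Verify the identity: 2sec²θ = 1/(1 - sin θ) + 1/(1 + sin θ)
RHS = [(1 + sin θ) + (1 - sin θ)] / [(1 - sin θ)(1 + sin θ)] = 2/(1 - sin²θ) = 2/cos²θ = 2sec²θ = LHS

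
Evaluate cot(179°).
cot(179°) = -57.29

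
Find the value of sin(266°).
sin(266°) = -0.9976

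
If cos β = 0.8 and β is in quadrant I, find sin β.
sin β = 0.6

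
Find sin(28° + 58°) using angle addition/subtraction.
sin(28° + 58°) = sin 28° cos 58° + cos 28° sin 58° = 0.9976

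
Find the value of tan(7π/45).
tan(7π/45) = 0.5317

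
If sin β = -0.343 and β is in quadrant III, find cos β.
cos β = -0.9393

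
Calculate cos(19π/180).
cos(19π/180) = 0.9455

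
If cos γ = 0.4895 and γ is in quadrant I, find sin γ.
sin γ = 0.872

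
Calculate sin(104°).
sin(104°) = 0.9703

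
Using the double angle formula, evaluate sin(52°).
sin(52°) = 2 sin 26° cos 26° = 0.788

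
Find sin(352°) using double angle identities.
sin(352°) = 2 sin 176° cos 176° = -0.1392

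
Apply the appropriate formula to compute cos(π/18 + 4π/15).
cos(π/18 + 4π/15) = cos π/18 cos 4π/15 - sin π/18 sin 4π/15 = 0.5299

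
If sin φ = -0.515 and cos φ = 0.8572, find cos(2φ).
cos(2φ) = cos²φ - sin²φ = 0.4696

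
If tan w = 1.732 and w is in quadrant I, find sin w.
sin w = 0.866 (using tan²w + 1 = sec²w)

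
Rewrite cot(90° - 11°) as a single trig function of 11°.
cot(90° - 11°) = tan(11°)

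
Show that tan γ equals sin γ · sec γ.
RHS = sin γ · (1/cos γ) = sin γ/cos γ = tan γ = LHS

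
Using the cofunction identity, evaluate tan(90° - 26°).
tan(90° - 26°) = cot(26°) = 2.05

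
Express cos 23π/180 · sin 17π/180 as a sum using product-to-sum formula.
cos 23π/180 sin 17π/180 = (1/2)[sin(23π/180+17π/180) - sin(23π/180-17π/180)]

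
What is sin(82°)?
sin(82°) = 0.9903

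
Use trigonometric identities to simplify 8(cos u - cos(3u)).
8(cos u - cos(3u)) = 8(2 sin(2u) sin u) (using Sum-to-product)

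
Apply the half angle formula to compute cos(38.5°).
cos(38.5°) = √((1 + cos 77°)/2) = 0.7826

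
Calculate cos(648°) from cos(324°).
cos(648°) = cos²324° - sin²324° = 0.309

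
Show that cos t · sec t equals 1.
LHS = cos t · (1/cos t) = 1 = RHS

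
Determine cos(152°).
cos(152°) = -0.8829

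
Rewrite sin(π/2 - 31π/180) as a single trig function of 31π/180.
sin(π/2 - 31π/180) = cos(31π/180)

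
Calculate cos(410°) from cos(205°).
cos(410°) = 2cos²205° - 1 = 0.6428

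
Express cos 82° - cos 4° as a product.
cos 82° - cos 4° = -2 sin(43°) sin(39°)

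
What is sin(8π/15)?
sin(8π/15) = 0.9945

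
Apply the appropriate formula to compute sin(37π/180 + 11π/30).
sin(37π/180 + 11π/30) = sin 37π/180 cos 11π/30 + cos 37π/180 sin 11π/30 = 0.9744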